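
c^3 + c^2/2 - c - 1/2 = (c - 1)*(c + 1/2)*(c + 1)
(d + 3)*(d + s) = d^2 + d*s + 3*d + 3*s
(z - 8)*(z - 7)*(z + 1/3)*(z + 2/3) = z^4 - 14*z^3 + 371*z^2/9 + 158*z/3 + 112/9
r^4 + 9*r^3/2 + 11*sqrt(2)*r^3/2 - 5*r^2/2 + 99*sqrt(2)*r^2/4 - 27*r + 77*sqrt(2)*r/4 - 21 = (r + 1)*(r + 7/2)*(r - sqrt(2)/2)*(r + 6*sqrt(2))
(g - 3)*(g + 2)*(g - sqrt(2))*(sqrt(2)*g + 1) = sqrt(2)*g^4 - sqrt(2)*g^3 - g^3 - 7*sqrt(2)*g^2 + g^2 + sqrt(2)*g + 6*g + 6*sqrt(2)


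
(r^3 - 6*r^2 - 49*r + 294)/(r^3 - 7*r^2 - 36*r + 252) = (r + 7)/(r + 6)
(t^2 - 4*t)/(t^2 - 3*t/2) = 2*(t - 4)/(2*t - 3)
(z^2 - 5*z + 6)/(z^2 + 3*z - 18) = (z - 2)/(z + 6)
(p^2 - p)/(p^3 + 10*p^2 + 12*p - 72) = p*(p - 1)/(p^3 + 10*p^2 + 12*p - 72)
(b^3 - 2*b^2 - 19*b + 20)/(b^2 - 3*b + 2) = (b^2 - b - 20)/(b - 2)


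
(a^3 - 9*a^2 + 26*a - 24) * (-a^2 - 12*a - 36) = -a^5 - 3*a^4 + 46*a^3 + 36*a^2 - 648*a + 864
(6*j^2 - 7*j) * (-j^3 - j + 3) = -6*j^5 + 7*j^4 - 6*j^3 + 25*j^2 - 21*j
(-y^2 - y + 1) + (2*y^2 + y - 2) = y^2 - 1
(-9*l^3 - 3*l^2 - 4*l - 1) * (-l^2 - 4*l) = 9*l^5 + 39*l^4 + 16*l^3 + 17*l^2 + 4*l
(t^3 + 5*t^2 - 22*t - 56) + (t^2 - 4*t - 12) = t^3 + 6*t^2 - 26*t - 68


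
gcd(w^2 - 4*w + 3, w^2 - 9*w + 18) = w - 3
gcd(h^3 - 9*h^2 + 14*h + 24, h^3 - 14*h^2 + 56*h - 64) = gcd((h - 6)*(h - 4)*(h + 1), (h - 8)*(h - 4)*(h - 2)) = h - 4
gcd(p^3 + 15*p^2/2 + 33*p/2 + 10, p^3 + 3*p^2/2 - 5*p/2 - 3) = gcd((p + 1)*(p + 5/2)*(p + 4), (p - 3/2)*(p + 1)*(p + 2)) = p + 1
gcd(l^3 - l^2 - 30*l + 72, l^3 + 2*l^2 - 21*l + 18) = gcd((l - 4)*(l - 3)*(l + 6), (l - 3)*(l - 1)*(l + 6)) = l^2 + 3*l - 18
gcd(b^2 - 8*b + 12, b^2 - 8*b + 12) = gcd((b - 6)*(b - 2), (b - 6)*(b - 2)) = b^2 - 8*b + 12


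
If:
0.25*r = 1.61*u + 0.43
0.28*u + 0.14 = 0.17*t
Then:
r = 6.44*u + 1.72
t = 1.64705882352941*u + 0.823529411764706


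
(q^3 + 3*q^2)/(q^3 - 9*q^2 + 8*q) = q*(q + 3)/(q^2 - 9*q + 8)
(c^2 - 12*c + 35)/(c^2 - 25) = (c - 7)/(c + 5)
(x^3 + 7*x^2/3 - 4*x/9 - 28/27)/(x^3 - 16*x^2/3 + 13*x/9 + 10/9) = (9*x^2 + 27*x + 14)/(3*(3*x^2 - 14*x - 5))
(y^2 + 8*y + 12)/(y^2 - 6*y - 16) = (y + 6)/(y - 8)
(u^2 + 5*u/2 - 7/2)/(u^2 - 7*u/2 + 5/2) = (2*u + 7)/(2*u - 5)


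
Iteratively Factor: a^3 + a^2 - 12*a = (a - 3)*(a^2 + 4*a) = (a - 3)*(a + 4)*(a)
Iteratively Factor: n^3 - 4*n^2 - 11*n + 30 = (n - 5)*(n^2 + n - 6) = (n - 5)*(n - 2)*(n + 3)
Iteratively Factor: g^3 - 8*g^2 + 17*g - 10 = (g - 2)*(g^2 - 6*g + 5) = (g - 2)*(g - 1)*(g - 5)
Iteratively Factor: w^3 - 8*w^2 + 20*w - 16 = (w - 2)*(w^2 - 6*w + 8) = (w - 4)*(w - 2)*(w - 2)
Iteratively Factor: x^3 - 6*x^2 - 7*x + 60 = (x - 4)*(x^2 - 2*x - 15) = (x - 4)*(x + 3)*(x - 5)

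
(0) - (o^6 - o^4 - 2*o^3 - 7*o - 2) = -o^6 + o^4 + 2*o^3 + 7*o + 2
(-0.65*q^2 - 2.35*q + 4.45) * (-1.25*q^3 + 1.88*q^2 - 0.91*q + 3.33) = 0.8125*q^5 + 1.7155*q^4 - 9.389*q^3 + 8.34*q^2 - 11.875*q + 14.8185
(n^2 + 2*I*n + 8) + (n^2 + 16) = 2*n^2 + 2*I*n + 24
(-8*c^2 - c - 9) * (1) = -8*c^2 - c - 9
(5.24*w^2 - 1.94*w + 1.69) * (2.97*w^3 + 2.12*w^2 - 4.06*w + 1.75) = 15.5628*w^5 + 5.347*w^4 - 20.3679*w^3 + 20.6292*w^2 - 10.2564*w + 2.9575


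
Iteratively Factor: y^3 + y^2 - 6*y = (y + 3)*(y^2 - 2*y) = (y - 2)*(y + 3)*(y)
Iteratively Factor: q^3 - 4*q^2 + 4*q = (q - 2)*(q^2 - 2*q) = (q - 2)^2*(q)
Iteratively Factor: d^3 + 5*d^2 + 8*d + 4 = (d + 2)*(d^2 + 3*d + 2) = (d + 2)^2*(d + 1)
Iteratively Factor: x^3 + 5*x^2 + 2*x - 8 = (x - 1)*(x^2 + 6*x + 8) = (x - 1)*(x + 4)*(x + 2)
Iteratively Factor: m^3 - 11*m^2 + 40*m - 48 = (m - 4)*(m^2 - 7*m + 12) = (m - 4)^2*(m - 3)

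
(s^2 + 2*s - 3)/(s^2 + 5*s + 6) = (s - 1)/(s + 2)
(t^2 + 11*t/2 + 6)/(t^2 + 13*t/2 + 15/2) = (t + 4)/(t + 5)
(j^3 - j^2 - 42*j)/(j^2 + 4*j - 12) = j*(j - 7)/(j - 2)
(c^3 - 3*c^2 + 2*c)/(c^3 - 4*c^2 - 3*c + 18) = c*(c^2 - 3*c + 2)/(c^3 - 4*c^2 - 3*c + 18)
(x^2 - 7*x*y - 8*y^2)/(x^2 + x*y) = (x - 8*y)/x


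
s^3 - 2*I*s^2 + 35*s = s*(s - 7*I)*(s + 5*I)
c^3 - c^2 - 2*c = c*(c - 2)*(c + 1)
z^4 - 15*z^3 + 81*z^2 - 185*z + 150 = (z - 5)^2*(z - 3)*(z - 2)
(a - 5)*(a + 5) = a^2 - 25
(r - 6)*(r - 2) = r^2 - 8*r + 12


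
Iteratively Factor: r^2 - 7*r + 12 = (r - 4)*(r - 3)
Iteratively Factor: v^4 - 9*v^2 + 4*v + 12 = (v + 1)*(v^3 - v^2 - 8*v + 12) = (v - 2)*(v + 1)*(v^2 + v - 6) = (v - 2)^2*(v + 1)*(v + 3)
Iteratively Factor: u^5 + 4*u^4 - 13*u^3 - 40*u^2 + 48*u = (u - 3)*(u^4 + 7*u^3 + 8*u^2 - 16*u) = (u - 3)*(u + 4)*(u^3 + 3*u^2 - 4*u) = u*(u - 3)*(u + 4)*(u^2 + 3*u - 4) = u*(u - 3)*(u - 1)*(u + 4)*(u + 4)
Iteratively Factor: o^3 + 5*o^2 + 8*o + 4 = (o + 1)*(o^2 + 4*o + 4) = (o + 1)*(o + 2)*(o + 2)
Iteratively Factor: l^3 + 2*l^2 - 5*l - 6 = (l + 3)*(l^2 - l - 2) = (l + 1)*(l + 3)*(l - 2)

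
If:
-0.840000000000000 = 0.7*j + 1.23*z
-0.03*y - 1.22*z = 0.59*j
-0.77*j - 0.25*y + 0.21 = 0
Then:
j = -4.11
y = 13.49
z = 1.65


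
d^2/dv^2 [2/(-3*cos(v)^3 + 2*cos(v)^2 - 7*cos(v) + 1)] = 2*((-37*cos(v) + 16*cos(2*v) - 27*cos(3*v))*(3*cos(v)^3 - 2*cos(v)^2 + 7*cos(v) - 1)/4 - 2*(9*cos(v)^2 - 4*cos(v) + 7)^2*sin(v)^2)/(3*cos(v)^3 - 2*cos(v)^2 + 7*cos(v) - 1)^3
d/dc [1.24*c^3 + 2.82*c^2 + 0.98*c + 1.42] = 3.72*c^2 + 5.64*c + 0.98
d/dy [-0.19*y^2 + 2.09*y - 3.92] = 2.09 - 0.38*y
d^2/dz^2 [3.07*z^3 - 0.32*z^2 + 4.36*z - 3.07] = 18.42*z - 0.64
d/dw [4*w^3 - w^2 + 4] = 2*w*(6*w - 1)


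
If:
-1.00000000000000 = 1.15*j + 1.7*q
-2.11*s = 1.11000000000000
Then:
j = -1.47826086956522*q - 0.869565217391304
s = -0.53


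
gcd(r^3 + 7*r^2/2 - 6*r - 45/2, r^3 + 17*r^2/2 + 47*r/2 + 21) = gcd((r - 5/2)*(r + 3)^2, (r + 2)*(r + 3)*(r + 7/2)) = r + 3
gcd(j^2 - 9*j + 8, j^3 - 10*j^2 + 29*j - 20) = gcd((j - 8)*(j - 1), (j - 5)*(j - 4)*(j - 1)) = j - 1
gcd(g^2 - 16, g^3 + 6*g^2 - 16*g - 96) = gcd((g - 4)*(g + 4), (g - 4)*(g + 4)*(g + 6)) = g^2 - 16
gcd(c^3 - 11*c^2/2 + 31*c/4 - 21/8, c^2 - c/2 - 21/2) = c - 7/2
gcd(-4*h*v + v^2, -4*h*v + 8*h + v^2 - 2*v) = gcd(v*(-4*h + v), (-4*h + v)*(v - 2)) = -4*h + v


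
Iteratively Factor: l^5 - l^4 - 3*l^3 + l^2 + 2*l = (l)*(l^4 - l^3 - 3*l^2 + l + 2) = l*(l + 1)*(l^3 - 2*l^2 - l + 2) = l*(l - 1)*(l + 1)*(l^2 - l - 2) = l*(l - 1)*(l + 1)^2*(l - 2)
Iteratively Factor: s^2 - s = (s)*(s - 1)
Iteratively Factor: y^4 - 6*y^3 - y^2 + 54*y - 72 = (y - 4)*(y^3 - 2*y^2 - 9*y + 18) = (y - 4)*(y - 3)*(y^2 + y - 6) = (y - 4)*(y - 3)*(y + 3)*(y - 2)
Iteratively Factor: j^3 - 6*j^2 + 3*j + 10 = (j - 5)*(j^2 - j - 2) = (j - 5)*(j + 1)*(j - 2)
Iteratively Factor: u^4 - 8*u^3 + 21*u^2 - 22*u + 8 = (u - 2)*(u^3 - 6*u^2 + 9*u - 4) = (u - 4)*(u - 2)*(u^2 - 2*u + 1) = (u - 4)*(u - 2)*(u - 1)*(u - 1)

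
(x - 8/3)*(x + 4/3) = x^2 - 4*x/3 - 32/9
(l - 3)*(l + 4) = l^2 + l - 12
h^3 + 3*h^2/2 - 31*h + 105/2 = (h - 3)*(h - 5/2)*(h + 7)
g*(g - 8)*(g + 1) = g^3 - 7*g^2 - 8*g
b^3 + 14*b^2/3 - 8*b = b*(b - 4/3)*(b + 6)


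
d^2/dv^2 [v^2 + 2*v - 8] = 2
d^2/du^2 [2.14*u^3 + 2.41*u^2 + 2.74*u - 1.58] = 12.84*u + 4.82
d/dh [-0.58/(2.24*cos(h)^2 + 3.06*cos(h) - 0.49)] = -(2.5984*cos(h) + 1.7748)*sin(h)/(2.24*cos(h)^2 + 3.06*cos(h) - 0.49)^2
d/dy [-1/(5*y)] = 1/(5*y^2)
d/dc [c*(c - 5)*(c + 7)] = 3*c^2 + 4*c - 35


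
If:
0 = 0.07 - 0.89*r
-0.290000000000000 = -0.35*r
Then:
No Solution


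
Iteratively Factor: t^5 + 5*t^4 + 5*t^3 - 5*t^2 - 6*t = (t + 1)*(t^4 + 4*t^3 + t^2 - 6*t) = (t - 1)*(t + 1)*(t^3 + 5*t^2 + 6*t) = t*(t - 1)*(t + 1)*(t^2 + 5*t + 6) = t*(t - 1)*(t + 1)*(t + 3)*(t + 2)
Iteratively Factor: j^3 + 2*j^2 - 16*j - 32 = (j + 4)*(j^2 - 2*j - 8) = (j + 2)*(j + 4)*(j - 4)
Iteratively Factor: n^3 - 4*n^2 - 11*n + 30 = (n + 3)*(n^2 - 7*n + 10) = (n - 5)*(n + 3)*(n - 2)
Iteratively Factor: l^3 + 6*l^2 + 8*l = (l + 2)*(l^2 + 4*l) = (l + 2)*(l + 4)*(l)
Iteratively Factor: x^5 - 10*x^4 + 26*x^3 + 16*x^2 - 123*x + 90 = (x + 2)*(x^4 - 12*x^3 + 50*x^2 - 84*x + 45) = (x - 1)*(x + 2)*(x^3 - 11*x^2 + 39*x - 45) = (x - 5)*(x - 1)*(x + 2)*(x^2 - 6*x + 9) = (x - 5)*(x - 3)*(x - 1)*(x + 2)*(x - 3)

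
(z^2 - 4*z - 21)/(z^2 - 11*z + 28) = (z + 3)/(z - 4)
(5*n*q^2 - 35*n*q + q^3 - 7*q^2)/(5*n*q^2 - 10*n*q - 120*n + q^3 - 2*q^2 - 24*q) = q*(q - 7)/(q^2 - 2*q - 24)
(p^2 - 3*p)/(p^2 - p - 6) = p/(p + 2)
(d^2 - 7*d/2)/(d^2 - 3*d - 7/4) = 2*d/(2*d + 1)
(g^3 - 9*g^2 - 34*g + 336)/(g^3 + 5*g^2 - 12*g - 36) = (g^2 - 15*g + 56)/(g^2 - g - 6)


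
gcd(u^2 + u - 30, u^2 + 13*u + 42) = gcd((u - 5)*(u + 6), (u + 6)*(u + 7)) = u + 6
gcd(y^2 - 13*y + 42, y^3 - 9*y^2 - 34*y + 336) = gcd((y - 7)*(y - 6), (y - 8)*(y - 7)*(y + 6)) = y - 7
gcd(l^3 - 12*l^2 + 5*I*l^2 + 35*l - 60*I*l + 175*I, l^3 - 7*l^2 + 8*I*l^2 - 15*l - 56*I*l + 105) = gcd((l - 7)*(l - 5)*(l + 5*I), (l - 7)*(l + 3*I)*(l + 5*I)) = l^2 + l*(-7 + 5*I) - 35*I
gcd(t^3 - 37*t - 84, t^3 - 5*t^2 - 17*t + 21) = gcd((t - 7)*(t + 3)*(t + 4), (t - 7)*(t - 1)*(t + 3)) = t^2 - 4*t - 21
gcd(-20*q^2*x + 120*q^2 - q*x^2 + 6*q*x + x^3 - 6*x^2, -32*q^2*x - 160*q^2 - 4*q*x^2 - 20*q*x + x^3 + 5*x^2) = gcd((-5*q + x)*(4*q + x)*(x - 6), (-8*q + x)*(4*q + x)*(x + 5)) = 4*q + x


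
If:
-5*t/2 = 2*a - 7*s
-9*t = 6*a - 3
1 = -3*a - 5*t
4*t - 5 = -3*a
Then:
No Solution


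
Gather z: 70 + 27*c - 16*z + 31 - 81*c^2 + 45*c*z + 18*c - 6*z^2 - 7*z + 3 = -81*c^2 + 45*c - 6*z^2 + z*(45*c - 23) + 104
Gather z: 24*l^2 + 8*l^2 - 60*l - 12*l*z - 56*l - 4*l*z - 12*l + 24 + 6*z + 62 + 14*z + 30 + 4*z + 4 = 32*l^2 - 128*l + z*(24 - 16*l) + 120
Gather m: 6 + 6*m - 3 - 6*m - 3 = 0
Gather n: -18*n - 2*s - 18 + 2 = -18*n - 2*s - 16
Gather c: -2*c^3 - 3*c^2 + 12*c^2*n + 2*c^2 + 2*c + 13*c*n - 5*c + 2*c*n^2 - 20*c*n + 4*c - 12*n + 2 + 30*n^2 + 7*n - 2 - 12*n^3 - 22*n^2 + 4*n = -2*c^3 + c^2*(12*n - 1) + c*(2*n^2 - 7*n + 1) - 12*n^3 + 8*n^2 - n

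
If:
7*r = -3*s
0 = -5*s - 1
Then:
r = 3/35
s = -1/5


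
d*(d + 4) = d^2 + 4*d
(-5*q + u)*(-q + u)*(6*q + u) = 30*q^3 - 31*q^2*u + u^3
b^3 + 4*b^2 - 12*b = b*(b - 2)*(b + 6)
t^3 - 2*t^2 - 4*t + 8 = (t - 2)^2*(t + 2)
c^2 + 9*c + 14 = (c + 2)*(c + 7)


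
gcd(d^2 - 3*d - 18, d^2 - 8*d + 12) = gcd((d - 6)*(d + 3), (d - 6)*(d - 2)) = d - 6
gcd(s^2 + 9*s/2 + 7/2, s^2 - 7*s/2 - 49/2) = s + 7/2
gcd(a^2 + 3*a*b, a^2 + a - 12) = 1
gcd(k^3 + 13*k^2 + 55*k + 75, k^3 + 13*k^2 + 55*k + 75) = k^3 + 13*k^2 + 55*k + 75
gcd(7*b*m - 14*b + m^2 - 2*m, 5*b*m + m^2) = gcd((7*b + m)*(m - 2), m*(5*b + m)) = 1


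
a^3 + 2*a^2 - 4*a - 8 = (a - 2)*(a + 2)^2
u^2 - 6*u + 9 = (u - 3)^2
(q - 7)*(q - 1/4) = q^2 - 29*q/4 + 7/4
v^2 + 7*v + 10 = (v + 2)*(v + 5)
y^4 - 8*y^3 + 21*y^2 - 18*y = y*(y - 3)^2*(y - 2)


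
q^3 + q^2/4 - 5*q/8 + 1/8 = (q - 1/2)*(q - 1/4)*(q + 1)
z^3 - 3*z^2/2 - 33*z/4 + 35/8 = (z - 7/2)*(z - 1/2)*(z + 5/2)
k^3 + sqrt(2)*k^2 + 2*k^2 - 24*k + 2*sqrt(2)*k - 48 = (k + 2)*(k - 3*sqrt(2))*(k + 4*sqrt(2))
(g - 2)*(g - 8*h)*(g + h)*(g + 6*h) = g^4 - g^3*h - 2*g^3 - 50*g^2*h^2 + 2*g^2*h - 48*g*h^3 + 100*g*h^2 + 96*h^3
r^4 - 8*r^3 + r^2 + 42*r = r*(r - 7)*(r - 3)*(r + 2)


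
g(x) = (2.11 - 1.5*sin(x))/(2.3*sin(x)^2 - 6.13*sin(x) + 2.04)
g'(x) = (2.11 - 1.5*sin(x))*(-4.6*sin(x)*cos(x) + 6.13*cos(x))/(2.3*sin(x)^2 - 6.13*sin(x) + 2.04)^2 - 1.5*cos(x)/(2.3*sin(x)^2 - 6.13*sin(x) + 2.04) = (3.45*sin(x)^2 - 9.706*sin(x) + 9.8743)*cos(x)/(5.29*sin(x)^4 - 28.198*sin(x)^3 + 46.9609*sin(x)^2 - 25.0104*sin(x) + 4.1616)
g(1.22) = -0.42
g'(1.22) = 0.46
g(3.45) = 0.62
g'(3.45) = -0.74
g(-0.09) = 0.86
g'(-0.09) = 1.58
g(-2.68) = 0.53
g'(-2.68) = -0.49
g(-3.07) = 0.89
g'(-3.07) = -1.70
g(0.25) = 2.62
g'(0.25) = 16.88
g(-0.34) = 0.60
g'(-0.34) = 0.68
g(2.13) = -0.56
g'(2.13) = -0.97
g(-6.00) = 3.34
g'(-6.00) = 27.79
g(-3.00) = 0.79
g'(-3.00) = -1.29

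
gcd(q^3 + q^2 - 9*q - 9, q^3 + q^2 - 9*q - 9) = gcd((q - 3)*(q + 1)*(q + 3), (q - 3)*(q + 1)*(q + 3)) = q^3 + q^2 - 9*q - 9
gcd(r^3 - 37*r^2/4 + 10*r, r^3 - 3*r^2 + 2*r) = r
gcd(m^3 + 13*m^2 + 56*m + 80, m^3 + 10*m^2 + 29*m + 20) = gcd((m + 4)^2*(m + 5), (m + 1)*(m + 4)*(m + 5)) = m^2 + 9*m + 20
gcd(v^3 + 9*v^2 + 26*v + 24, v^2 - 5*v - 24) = v + 3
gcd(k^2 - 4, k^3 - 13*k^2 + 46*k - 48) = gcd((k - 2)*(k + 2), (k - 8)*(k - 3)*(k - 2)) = k - 2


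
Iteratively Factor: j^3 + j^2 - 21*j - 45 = (j + 3)*(j^2 - 2*j - 15) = (j + 3)^2*(j - 5)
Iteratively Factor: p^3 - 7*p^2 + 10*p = (p - 5)*(p^2 - 2*p) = p*(p - 5)*(p - 2)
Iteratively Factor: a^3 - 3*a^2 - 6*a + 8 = (a + 2)*(a^2 - 5*a + 4) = (a - 1)*(a + 2)*(a - 4)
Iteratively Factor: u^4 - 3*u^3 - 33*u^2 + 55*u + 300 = (u + 4)*(u^3 - 7*u^2 - 5*u + 75) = (u - 5)*(u + 4)*(u^2 - 2*u - 15) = (u - 5)*(u + 3)*(u + 4)*(u - 5)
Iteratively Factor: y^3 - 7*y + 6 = (y - 1)*(y^2 + y - 6) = (y - 2)*(y - 1)*(y + 3)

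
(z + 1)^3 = z^3 + 3*z^2 + 3*z + 1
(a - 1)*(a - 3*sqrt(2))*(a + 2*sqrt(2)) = a^3 - sqrt(2)*a^2 - a^2 - 12*a + sqrt(2)*a + 12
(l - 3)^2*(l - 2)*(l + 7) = l^4 - l^3 - 35*l^2 + 129*l - 126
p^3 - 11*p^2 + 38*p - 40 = (p - 5)*(p - 4)*(p - 2)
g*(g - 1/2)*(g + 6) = g^3 + 11*g^2/2 - 3*g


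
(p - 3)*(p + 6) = p^2 + 3*p - 18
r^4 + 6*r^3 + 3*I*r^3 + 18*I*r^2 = r^2*(r + 6)*(r + 3*I)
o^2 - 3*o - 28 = (o - 7)*(o + 4)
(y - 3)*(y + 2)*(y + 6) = y^3 + 5*y^2 - 12*y - 36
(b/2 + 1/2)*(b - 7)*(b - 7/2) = b^3/2 - 19*b^2/4 + 7*b + 49/4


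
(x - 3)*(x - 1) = x^2 - 4*x + 3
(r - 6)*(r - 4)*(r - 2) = r^3 - 12*r^2 + 44*r - 48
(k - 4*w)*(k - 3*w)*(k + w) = k^3 - 6*k^2*w + 5*k*w^2 + 12*w^3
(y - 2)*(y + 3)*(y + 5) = y^3 + 6*y^2 - y - 30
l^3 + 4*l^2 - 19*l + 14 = (l - 2)*(l - 1)*(l + 7)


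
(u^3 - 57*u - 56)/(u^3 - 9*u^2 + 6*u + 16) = (u + 7)/(u - 2)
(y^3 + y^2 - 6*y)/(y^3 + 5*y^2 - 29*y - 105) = y*(y - 2)/(y^2 + 2*y - 35)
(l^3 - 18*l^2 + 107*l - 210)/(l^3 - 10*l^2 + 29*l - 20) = (l^2 - 13*l + 42)/(l^2 - 5*l + 4)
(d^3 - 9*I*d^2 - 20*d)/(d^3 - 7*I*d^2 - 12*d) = (d - 5*I)/(d - 3*I)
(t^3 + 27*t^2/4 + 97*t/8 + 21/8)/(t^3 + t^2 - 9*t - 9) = (8*t^2 + 30*t + 7)/(8*(t^2 - 2*t - 3))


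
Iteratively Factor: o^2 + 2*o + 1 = (o + 1)*(o + 1)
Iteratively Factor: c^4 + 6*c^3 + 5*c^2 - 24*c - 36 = (c + 3)*(c^3 + 3*c^2 - 4*c - 12) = (c - 2)*(c + 3)*(c^2 + 5*c + 6) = (c - 2)*(c + 2)*(c + 3)*(c + 3)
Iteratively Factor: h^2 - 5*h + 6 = (h - 2)*(h - 3)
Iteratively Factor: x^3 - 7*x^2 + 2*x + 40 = (x + 2)*(x^2 - 9*x + 20) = (x - 4)*(x + 2)*(x - 5)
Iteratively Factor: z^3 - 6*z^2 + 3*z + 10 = (z + 1)*(z^2 - 7*z + 10) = (z - 2)*(z + 1)*(z - 5)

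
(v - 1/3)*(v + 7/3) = v^2 + 2*v - 7/9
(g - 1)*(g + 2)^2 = g^3 + 3*g^2 - 4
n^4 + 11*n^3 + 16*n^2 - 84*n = n*(n - 2)*(n + 6)*(n + 7)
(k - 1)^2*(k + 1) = k^3 - k^2 - k + 1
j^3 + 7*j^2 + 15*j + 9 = (j + 1)*(j + 3)^2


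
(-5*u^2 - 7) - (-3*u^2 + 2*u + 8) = -2*u^2 - 2*u - 15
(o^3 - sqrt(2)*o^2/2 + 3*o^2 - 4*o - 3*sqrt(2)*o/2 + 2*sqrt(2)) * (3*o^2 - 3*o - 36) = 3*o^5 - 3*sqrt(2)*o^4/2 + 6*o^4 - 57*o^3 - 3*sqrt(2)*o^3 - 96*o^2 + 57*sqrt(2)*o^2/2 + 48*sqrt(2)*o + 144*o - 72*sqrt(2)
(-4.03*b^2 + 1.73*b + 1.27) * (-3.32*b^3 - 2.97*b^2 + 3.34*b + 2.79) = 13.3796*b^5 + 6.2255*b^4 - 22.8147*b^3 - 9.2374*b^2 + 9.0685*b + 3.5433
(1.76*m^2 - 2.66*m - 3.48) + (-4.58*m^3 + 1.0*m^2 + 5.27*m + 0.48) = -4.58*m^3 + 2.76*m^2 + 2.61*m - 3.0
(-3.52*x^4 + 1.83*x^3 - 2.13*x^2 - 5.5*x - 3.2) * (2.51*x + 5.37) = -8.8352*x^5 - 14.3091*x^4 + 4.4808*x^3 - 25.2431*x^2 - 37.567*x - 17.184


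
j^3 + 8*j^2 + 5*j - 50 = (j - 2)*(j + 5)^2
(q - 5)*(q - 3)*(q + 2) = q^3 - 6*q^2 - q + 30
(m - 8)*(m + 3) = m^2 - 5*m - 24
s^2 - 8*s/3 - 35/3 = (s - 5)*(s + 7/3)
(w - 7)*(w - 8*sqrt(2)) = w^2 - 8*sqrt(2)*w - 7*w + 56*sqrt(2)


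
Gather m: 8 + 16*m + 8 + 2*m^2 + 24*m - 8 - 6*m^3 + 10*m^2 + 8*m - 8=-6*m^3 + 12*m^2 + 48*m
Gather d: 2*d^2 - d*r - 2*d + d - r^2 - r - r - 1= 2*d^2 + d*(-r - 1) - r^2 - 2*r - 1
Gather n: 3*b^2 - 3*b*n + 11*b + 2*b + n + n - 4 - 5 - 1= 3*b^2 + 13*b + n*(2 - 3*b) - 10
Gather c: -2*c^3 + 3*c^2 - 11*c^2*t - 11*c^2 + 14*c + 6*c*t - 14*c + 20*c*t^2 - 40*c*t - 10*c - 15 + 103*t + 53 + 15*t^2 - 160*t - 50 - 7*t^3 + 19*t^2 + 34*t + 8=-2*c^3 + c^2*(-11*t - 8) + c*(20*t^2 - 34*t - 10) - 7*t^3 + 34*t^2 - 23*t - 4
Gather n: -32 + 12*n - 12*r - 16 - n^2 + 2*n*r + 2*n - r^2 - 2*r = -n^2 + n*(2*r + 14) - r^2 - 14*r - 48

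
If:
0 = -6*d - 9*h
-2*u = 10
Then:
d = -3*h/2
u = -5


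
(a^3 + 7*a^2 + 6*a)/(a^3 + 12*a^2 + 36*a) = (a + 1)/(a + 6)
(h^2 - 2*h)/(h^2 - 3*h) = (h - 2)/(h - 3)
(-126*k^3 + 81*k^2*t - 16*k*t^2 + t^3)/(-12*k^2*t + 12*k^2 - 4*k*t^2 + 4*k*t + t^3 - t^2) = (21*k^2 - 10*k*t + t^2)/(2*k*t - 2*k + t^2 - t)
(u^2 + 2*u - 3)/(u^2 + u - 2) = (u + 3)/(u + 2)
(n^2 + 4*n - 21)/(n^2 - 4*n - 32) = (-n^2 - 4*n + 21)/(-n^2 + 4*n + 32)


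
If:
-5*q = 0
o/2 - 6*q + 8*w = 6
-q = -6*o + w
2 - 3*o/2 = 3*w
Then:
No Solution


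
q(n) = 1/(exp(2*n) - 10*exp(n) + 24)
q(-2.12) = 0.04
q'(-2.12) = 0.00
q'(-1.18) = 0.01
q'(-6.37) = 0.00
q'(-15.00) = 0.00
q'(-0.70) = 0.01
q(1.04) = 0.27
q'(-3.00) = 0.00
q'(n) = (-2*exp(2*n) + 10*exp(n))/(exp(2*n) - 10*exp(n) + 24)^2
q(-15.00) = 0.04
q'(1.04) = 0.89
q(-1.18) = 0.05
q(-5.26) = 0.04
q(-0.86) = 0.05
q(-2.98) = 0.04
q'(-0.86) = 0.01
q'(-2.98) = 0.00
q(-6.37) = 0.04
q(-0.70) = 0.05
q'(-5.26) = 0.00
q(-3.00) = 0.04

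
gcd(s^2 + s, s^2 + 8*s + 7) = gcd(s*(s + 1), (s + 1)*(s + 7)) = s + 1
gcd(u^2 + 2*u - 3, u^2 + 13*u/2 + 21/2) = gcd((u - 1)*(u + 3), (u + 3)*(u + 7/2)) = u + 3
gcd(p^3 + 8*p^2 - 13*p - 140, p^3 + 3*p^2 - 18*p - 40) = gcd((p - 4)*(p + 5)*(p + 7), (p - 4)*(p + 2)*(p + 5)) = p^2 + p - 20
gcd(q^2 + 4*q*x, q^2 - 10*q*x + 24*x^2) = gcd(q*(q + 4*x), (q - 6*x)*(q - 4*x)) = 1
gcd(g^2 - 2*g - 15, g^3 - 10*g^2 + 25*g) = g - 5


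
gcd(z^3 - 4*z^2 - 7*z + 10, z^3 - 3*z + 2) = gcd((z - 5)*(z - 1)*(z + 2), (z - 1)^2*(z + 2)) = z^2 + z - 2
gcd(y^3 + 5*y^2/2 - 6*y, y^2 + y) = y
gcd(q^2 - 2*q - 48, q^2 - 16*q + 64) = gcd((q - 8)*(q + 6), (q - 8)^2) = q - 8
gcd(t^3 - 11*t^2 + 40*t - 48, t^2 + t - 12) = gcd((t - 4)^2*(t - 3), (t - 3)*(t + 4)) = t - 3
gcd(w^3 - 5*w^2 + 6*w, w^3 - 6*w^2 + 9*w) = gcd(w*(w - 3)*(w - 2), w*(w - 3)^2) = w^2 - 3*w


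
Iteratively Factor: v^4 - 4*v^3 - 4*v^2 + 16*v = (v)*(v^3 - 4*v^2 - 4*v + 16) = v*(v - 2)*(v^2 - 2*v - 8) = v*(v - 4)*(v - 2)*(v + 2)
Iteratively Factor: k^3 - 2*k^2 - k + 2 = (k + 1)*(k^2 - 3*k + 2) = (k - 1)*(k + 1)*(k - 2)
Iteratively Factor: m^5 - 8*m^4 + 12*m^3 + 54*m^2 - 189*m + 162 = (m - 3)*(m^4 - 5*m^3 - 3*m^2 + 45*m - 54) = (m - 3)*(m - 2)*(m^3 - 3*m^2 - 9*m + 27) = (m - 3)^2*(m - 2)*(m^2 - 9) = (m - 3)^3*(m - 2)*(m + 3)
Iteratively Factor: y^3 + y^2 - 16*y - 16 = (y + 4)*(y^2 - 3*y - 4) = (y + 1)*(y + 4)*(y - 4)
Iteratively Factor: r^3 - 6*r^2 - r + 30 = (r - 5)*(r^2 - r - 6) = (r - 5)*(r + 2)*(r - 3)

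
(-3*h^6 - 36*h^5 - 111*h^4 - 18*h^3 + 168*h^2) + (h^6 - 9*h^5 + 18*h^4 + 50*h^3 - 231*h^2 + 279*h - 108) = -2*h^6 - 45*h^5 - 93*h^4 + 32*h^3 - 63*h^2 + 279*h - 108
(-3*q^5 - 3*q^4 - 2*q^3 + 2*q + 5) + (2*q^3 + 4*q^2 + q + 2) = -3*q^5 - 3*q^4 + 4*q^2 + 3*q + 7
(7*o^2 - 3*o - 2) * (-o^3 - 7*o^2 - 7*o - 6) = -7*o^5 - 46*o^4 - 26*o^3 - 7*o^2 + 32*o + 12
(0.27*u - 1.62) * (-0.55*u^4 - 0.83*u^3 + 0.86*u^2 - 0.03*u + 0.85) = -0.1485*u^5 + 0.6669*u^4 + 1.5768*u^3 - 1.4013*u^2 + 0.2781*u - 1.377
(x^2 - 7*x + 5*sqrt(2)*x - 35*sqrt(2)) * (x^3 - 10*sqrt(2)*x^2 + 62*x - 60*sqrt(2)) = x^5 - 5*sqrt(2)*x^4 - 7*x^4 - 38*x^3 + 35*sqrt(2)*x^3 + 266*x^2 + 250*sqrt(2)*x^2 - 1750*sqrt(2)*x - 600*x + 4200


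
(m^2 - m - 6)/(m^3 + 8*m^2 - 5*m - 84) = (m + 2)/(m^2 + 11*m + 28)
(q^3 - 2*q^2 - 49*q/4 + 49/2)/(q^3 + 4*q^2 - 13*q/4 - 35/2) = (2*q - 7)/(2*q + 5)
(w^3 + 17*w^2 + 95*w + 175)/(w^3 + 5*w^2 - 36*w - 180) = (w^2 + 12*w + 35)/(w^2 - 36)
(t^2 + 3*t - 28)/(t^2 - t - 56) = (t - 4)/(t - 8)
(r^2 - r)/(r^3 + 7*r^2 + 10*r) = (r - 1)/(r^2 + 7*r + 10)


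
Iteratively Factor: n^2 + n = (n)*(n + 1)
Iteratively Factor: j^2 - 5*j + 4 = (j - 1)*(j - 4)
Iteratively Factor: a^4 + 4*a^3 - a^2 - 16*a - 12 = (a - 2)*(a^3 + 6*a^2 + 11*a + 6) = (a - 2)*(a + 3)*(a^2 + 3*a + 2) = (a - 2)*(a + 2)*(a + 3)*(a + 1)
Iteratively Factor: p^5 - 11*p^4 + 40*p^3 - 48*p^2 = (p - 4)*(p^4 - 7*p^3 + 12*p^2) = p*(p - 4)*(p^3 - 7*p^2 + 12*p) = p*(p - 4)^2*(p^2 - 3*p) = p^2*(p - 4)^2*(p - 3)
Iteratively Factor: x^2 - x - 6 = (x - 3)*(x + 2)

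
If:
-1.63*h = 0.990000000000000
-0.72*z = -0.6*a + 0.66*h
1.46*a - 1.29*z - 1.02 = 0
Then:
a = 4.51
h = -0.61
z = 4.32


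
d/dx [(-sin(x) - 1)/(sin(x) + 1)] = 0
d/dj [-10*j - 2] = -10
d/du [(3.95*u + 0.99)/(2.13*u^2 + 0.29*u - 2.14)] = (8.4135*u^2 + 1.1455*u - (3.95*u + 0.99)*(4.26*u + 0.29) - 8.453)/(2.13*u^2 + 0.29*u - 2.14)^2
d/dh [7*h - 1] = 7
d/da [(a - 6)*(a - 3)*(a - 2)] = 3*a^2 - 22*a + 36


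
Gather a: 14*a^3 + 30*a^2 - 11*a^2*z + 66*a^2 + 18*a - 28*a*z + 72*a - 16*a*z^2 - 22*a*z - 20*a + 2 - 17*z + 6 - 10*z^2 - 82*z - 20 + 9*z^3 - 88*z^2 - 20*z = 14*a^3 + a^2*(96 - 11*z) + a*(-16*z^2 - 50*z + 70) + 9*z^3 - 98*z^2 - 119*z - 12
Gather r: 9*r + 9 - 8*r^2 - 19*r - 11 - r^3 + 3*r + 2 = -r^3 - 8*r^2 - 7*r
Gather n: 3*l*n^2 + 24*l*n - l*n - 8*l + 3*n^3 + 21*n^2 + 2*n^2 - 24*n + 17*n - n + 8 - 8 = -8*l + 3*n^3 + n^2*(3*l + 23) + n*(23*l - 8)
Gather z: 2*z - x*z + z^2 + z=z^2 + z*(3 - x)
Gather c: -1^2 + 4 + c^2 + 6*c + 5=c^2 + 6*c + 8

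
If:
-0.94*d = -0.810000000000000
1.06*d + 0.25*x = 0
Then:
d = 0.86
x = -3.65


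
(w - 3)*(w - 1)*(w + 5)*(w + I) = w^4 + w^3 + I*w^3 - 17*w^2 + I*w^2 + 15*w - 17*I*w + 15*I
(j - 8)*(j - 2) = j^2 - 10*j + 16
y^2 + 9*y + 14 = (y + 2)*(y + 7)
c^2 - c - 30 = (c - 6)*(c + 5)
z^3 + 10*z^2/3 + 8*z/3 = z*(z + 4/3)*(z + 2)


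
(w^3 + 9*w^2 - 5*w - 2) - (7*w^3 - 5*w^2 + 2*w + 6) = -6*w^3 + 14*w^2 - 7*w - 8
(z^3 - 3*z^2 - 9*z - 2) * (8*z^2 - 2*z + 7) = 8*z^5 - 26*z^4 - 59*z^3 - 19*z^2 - 59*z - 14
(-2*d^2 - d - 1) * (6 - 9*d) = 18*d^3 - 3*d^2 + 3*d - 6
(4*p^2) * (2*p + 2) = 8*p^3 + 8*p^2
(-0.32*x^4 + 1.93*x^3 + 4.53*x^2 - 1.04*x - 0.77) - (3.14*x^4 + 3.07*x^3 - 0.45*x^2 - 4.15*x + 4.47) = -3.46*x^4 - 1.14*x^3 + 4.98*x^2 + 3.11*x - 5.24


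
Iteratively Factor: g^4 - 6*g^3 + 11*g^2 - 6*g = (g - 1)*(g^3 - 5*g^2 + 6*g) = g*(g - 1)*(g^2 - 5*g + 6) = g*(g - 3)*(g - 1)*(g - 2)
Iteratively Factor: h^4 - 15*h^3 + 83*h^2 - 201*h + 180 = (h - 5)*(h^3 - 10*h^2 + 33*h - 36) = (h - 5)*(h - 3)*(h^2 - 7*h + 12) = (h - 5)*(h - 4)*(h - 3)*(h - 3)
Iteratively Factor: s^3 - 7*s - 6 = (s + 1)*(s^2 - s - 6) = (s - 3)*(s + 1)*(s + 2)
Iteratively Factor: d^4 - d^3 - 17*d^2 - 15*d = (d)*(d^3 - d^2 - 17*d - 15) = d*(d + 1)*(d^2 - 2*d - 15) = d*(d - 5)*(d + 1)*(d + 3)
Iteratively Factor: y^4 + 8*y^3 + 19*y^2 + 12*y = (y + 4)*(y^3 + 4*y^2 + 3*y) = y*(y + 4)*(y^2 + 4*y + 3) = y*(y + 3)*(y + 4)*(y + 1)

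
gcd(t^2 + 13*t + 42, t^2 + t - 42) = t + 7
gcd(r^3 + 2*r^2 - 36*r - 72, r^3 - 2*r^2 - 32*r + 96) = r + 6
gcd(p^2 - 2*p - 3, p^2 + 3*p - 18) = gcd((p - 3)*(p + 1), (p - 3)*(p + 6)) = p - 3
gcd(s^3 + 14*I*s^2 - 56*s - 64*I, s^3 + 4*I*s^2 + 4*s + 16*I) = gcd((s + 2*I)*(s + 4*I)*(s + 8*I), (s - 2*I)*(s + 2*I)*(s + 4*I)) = s^2 + 6*I*s - 8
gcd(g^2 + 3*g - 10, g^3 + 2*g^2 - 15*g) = g + 5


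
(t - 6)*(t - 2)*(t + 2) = t^3 - 6*t^2 - 4*t + 24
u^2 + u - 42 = (u - 6)*(u + 7)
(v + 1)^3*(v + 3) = v^4 + 6*v^3 + 12*v^2 + 10*v + 3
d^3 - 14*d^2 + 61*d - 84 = (d - 7)*(d - 4)*(d - 3)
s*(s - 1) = s^2 - s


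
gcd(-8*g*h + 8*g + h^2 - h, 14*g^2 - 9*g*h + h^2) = 1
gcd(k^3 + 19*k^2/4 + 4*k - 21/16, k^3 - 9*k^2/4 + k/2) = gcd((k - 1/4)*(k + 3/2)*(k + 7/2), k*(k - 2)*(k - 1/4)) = k - 1/4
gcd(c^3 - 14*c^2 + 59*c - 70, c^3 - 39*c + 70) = c^2 - 7*c + 10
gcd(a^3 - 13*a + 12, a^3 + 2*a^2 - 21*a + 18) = a^2 - 4*a + 3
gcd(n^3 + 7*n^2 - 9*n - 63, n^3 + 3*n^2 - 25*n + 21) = n^2 + 4*n - 21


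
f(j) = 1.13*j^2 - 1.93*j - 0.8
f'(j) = 2.26*j - 1.93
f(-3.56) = 20.39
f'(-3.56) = -9.98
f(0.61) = -1.56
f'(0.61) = -0.55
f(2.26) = 0.61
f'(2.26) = 3.18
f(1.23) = -1.46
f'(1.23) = 0.85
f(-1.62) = 5.29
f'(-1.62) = -5.59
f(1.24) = -1.46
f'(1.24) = 0.87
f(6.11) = 29.59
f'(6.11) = 11.88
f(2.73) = 2.35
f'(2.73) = 4.24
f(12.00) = 138.76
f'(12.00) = 25.19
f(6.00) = 28.30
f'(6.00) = 11.63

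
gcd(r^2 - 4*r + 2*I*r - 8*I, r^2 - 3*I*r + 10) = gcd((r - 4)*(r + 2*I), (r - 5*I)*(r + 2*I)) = r + 2*I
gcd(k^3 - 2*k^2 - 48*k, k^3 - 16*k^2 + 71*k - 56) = k - 8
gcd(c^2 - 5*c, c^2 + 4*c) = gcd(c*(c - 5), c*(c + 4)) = c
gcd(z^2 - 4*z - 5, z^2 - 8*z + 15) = z - 5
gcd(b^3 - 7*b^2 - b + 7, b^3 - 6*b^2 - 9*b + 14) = b^2 - 8*b + 7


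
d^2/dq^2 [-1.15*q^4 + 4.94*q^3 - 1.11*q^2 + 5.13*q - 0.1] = -13.8*q^2 + 29.64*q - 2.22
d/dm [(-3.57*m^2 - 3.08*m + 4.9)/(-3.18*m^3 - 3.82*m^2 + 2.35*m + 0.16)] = (-11.3526*m^4 - 19.5888*m^3 + 26.5909*m^2 + 36.2936*m - 12.0078)/(10.1124*m^6 + 24.2952*m^5 - 0.353600000000002*m^4 - 18.9716*m^3 + 4.3001*m^2 + 0.752*m + 0.0256)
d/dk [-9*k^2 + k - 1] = 1 - 18*k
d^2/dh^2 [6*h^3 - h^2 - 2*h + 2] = 36*h - 2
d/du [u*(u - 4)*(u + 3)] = 3*u^2 - 2*u - 12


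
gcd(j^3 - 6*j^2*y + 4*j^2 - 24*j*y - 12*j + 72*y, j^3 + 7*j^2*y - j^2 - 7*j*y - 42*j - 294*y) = j + 6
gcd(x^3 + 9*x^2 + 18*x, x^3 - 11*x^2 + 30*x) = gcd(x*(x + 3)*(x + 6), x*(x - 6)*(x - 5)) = x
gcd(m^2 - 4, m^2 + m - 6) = m - 2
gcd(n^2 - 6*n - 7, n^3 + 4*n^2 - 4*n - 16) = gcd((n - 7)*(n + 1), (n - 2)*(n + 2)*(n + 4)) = 1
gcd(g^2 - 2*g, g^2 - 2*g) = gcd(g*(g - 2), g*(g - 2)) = g^2 - 2*g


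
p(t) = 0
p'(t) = 0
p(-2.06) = 0.00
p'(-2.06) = 0.00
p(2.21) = 0.00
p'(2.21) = 0.00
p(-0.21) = 0.00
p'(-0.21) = 0.00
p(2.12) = 0.00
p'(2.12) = 0.00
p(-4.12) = 0.00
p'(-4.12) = 0.00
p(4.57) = 0.00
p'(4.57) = 0.00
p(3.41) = 0.00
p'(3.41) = 0.00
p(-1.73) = 0.00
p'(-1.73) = 0.00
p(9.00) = 0.00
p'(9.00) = 0.00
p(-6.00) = 0.00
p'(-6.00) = 0.00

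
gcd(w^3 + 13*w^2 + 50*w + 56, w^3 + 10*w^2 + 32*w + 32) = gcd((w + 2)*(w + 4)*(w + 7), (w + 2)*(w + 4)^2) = w^2 + 6*w + 8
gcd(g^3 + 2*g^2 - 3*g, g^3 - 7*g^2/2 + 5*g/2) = g^2 - g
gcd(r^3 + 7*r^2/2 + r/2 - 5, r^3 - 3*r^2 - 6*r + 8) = r^2 + r - 2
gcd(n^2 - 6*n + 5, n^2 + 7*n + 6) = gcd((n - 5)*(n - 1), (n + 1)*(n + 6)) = 1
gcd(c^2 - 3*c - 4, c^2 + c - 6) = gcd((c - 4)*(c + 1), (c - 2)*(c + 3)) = 1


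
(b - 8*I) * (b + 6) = b^2 + 6*b - 8*I*b - 48*I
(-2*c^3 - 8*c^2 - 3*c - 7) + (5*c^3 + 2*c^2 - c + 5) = 3*c^3 - 6*c^2 - 4*c - 2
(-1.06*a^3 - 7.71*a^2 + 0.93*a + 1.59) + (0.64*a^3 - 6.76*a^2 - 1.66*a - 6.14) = -0.42*a^3 - 14.47*a^2 - 0.73*a - 4.55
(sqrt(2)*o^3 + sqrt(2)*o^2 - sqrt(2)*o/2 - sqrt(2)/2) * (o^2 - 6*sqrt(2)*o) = sqrt(2)*o^5 - 12*o^4 + sqrt(2)*o^4 - 12*o^3 - sqrt(2)*o^3/2 - sqrt(2)*o^2/2 + 6*o^2 + 6*o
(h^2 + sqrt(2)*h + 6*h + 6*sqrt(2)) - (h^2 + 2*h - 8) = sqrt(2)*h + 4*h + 8 + 6*sqrt(2)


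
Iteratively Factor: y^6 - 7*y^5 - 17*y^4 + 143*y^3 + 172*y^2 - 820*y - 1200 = (y - 5)*(y^5 - 2*y^4 - 27*y^3 + 8*y^2 + 212*y + 240) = (y - 5)^2*(y^4 + 3*y^3 - 12*y^2 - 52*y - 48) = (y - 5)^2*(y + 2)*(y^3 + y^2 - 14*y - 24) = (y - 5)^2*(y + 2)*(y + 3)*(y^2 - 2*y - 8) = (y - 5)^2*(y + 2)^2*(y + 3)*(y - 4)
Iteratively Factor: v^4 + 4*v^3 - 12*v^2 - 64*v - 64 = (v + 4)*(v^3 - 12*v - 16) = (v - 4)*(v + 4)*(v^2 + 4*v + 4) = (v - 4)*(v + 2)*(v + 4)*(v + 2)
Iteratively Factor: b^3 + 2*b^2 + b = (b + 1)*(b^2 + b) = b*(b + 1)*(b + 1)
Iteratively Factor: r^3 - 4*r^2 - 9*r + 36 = (r - 4)*(r^2 - 9) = (r - 4)*(r - 3)*(r + 3)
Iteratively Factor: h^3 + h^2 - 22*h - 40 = (h + 2)*(h^2 - h - 20) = (h - 5)*(h + 2)*(h + 4)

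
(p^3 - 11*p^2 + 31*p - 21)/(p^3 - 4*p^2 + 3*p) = (p - 7)/p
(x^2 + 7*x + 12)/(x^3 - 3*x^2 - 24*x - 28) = (x^2 + 7*x + 12)/(x^3 - 3*x^2 - 24*x - 28)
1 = 1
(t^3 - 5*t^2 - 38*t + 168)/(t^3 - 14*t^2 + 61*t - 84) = (t + 6)/(t - 3)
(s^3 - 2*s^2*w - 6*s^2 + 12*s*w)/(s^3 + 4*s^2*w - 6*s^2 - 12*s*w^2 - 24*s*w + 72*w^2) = s/(s + 6*w)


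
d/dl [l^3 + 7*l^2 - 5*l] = 3*l^2 + 14*l - 5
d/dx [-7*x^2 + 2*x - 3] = 2 - 14*x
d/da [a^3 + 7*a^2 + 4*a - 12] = 3*a^2 + 14*a + 4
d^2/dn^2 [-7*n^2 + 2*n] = -14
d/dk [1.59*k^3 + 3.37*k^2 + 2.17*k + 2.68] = 4.77*k^2 + 6.74*k + 2.17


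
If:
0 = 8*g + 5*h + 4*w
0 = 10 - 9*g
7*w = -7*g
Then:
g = 10/9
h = -8/9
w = -10/9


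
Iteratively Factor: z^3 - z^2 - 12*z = (z + 3)*(z^2 - 4*z) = (z - 4)*(z + 3)*(z)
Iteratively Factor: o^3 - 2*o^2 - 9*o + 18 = (o - 2)*(o^2 - 9) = (o - 2)*(o + 3)*(o - 3)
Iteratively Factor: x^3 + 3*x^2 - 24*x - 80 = (x + 4)*(x^2 - x - 20) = (x + 4)^2*(x - 5)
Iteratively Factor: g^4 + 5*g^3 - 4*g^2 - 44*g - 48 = (g + 2)*(g^3 + 3*g^2 - 10*g - 24) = (g + 2)*(g + 4)*(g^2 - g - 6) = (g - 3)*(g + 2)*(g + 4)*(g + 2)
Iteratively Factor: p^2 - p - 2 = (p - 2)*(p + 1)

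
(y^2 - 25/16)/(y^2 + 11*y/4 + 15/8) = (4*y - 5)/(2*(2*y + 3))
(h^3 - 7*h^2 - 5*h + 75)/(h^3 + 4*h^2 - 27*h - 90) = (h - 5)/(h + 6)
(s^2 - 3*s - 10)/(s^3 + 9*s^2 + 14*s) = (s - 5)/(s*(s + 7))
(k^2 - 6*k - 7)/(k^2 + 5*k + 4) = (k - 7)/(k + 4)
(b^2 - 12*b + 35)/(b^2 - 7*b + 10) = (b - 7)/(b - 2)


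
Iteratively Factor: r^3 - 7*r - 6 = (r + 1)*(r^2 - r - 6) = (r - 3)*(r + 1)*(r + 2)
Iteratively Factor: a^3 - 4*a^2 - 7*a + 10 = (a + 2)*(a^2 - 6*a + 5) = (a - 5)*(a + 2)*(a - 1)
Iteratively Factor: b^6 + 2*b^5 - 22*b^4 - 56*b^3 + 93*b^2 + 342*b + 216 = (b + 1)*(b^5 + b^4 - 23*b^3 - 33*b^2 + 126*b + 216) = (b + 1)*(b + 3)*(b^4 - 2*b^3 - 17*b^2 + 18*b + 72) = (b + 1)*(b + 2)*(b + 3)*(b^3 - 4*b^2 - 9*b + 36) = (b - 4)*(b + 1)*(b + 2)*(b + 3)*(b^2 - 9) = (b - 4)*(b - 3)*(b + 1)*(b + 2)*(b + 3)*(b + 3)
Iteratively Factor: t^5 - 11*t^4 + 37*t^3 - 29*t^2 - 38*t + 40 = (t - 4)*(t^4 - 7*t^3 + 9*t^2 + 7*t - 10) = (t - 4)*(t - 1)*(t^3 - 6*t^2 + 3*t + 10) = (t - 5)*(t - 4)*(t - 1)*(t^2 - t - 2) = (t - 5)*(t - 4)*(t - 1)*(t + 1)*(t - 2)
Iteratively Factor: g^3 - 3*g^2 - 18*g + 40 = (g - 2)*(g^2 - g - 20) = (g - 5)*(g - 2)*(g + 4)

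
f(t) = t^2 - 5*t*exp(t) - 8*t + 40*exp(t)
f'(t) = -5*t*exp(t) + 2*t + 35*exp(t) - 8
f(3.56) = 764.82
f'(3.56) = 603.93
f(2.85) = 430.48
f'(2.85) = 356.42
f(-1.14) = 25.04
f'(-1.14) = 2.74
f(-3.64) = 43.90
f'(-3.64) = -13.88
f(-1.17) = 24.96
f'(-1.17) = 2.34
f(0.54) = 59.98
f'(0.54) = 48.51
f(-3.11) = 37.03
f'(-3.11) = -11.97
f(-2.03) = 26.95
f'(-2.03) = -6.13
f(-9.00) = 153.01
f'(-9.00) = -25.99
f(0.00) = 40.00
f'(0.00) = 27.00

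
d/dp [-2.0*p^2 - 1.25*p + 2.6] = -4.0*p - 1.25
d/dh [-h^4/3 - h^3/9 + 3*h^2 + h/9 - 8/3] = -4*h^3/3 - h^2/3 + 6*h + 1/9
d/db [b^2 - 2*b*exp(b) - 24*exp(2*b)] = -2*b*exp(b) + 2*b - 48*exp(2*b) - 2*exp(b)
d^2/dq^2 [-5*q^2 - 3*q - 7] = -10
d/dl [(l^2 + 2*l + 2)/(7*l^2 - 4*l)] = 2*(-9*l^2 - 14*l + 4)/(l^2*(49*l^2 - 56*l + 16))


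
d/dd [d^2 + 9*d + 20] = 2*d + 9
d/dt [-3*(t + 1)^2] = -6*t - 6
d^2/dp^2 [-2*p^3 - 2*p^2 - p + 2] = -12*p - 4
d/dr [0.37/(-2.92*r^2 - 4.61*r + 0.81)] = (2.1608*r + 1.7057)/(2.92*r^2 + 4.61*r - 0.81)^2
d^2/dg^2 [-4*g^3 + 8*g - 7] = -24*g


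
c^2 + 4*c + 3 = (c + 1)*(c + 3)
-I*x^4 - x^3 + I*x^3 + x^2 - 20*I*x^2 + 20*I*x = x*(x - 5*I)*(x + 4*I)*(-I*x + I)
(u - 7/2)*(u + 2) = u^2 - 3*u/2 - 7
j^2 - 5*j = j*(j - 5)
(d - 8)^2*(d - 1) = d^3 - 17*d^2 + 80*d - 64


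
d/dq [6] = 0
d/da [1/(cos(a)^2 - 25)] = 2*sin(a)*cos(a)/(cos(a)^2 - 25)^2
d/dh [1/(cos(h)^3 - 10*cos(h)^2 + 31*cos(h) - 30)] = (3*cos(h)^2 - 20*cos(h) + 31)*sin(h)/(cos(h)^3 - 10*cos(h)^2 + 31*cos(h) - 30)^2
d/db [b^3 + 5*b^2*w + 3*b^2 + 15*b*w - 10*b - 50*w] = 3*b^2 + 10*b*w + 6*b + 15*w - 10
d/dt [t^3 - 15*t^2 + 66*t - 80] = 3*t^2 - 30*t + 66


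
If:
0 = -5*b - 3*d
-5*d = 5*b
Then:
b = 0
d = 0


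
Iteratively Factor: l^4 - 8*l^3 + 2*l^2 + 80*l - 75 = (l + 3)*(l^3 - 11*l^2 + 35*l - 25) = (l - 5)*(l + 3)*(l^2 - 6*l + 5) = (l - 5)*(l - 1)*(l + 3)*(l - 5)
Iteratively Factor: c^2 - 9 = (c + 3)*(c - 3)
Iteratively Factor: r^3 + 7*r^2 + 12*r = (r + 3)*(r^2 + 4*r) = (r + 3)*(r + 4)*(r)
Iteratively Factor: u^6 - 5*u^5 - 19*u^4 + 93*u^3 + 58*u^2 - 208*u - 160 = (u - 2)*(u^5 - 3*u^4 - 25*u^3 + 43*u^2 + 144*u + 80) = (u - 2)*(u + 1)*(u^4 - 4*u^3 - 21*u^2 + 64*u + 80) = (u - 2)*(u + 1)*(u + 4)*(u^3 - 8*u^2 + 11*u + 20) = (u - 5)*(u - 2)*(u + 1)*(u + 4)*(u^2 - 3*u - 4) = (u - 5)*(u - 4)*(u - 2)*(u + 1)*(u + 4)*(u + 1)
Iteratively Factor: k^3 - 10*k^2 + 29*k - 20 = (k - 1)*(k^2 - 9*k + 20) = (k - 5)*(k - 1)*(k - 4)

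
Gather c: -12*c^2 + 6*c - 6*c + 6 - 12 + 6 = -12*c^2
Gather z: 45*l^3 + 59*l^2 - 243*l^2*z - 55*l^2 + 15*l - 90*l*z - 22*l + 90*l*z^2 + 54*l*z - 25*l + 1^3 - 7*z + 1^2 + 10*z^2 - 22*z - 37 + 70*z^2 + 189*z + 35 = 45*l^3 + 4*l^2 - 32*l + z^2*(90*l + 80) + z*(-243*l^2 - 36*l + 160)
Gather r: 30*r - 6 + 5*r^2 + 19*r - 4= 5*r^2 + 49*r - 10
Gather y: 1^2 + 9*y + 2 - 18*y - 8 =-9*y - 5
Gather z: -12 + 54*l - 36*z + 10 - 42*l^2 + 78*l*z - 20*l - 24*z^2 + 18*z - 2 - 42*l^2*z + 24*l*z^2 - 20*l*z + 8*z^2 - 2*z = -42*l^2 + 34*l + z^2*(24*l - 16) + z*(-42*l^2 + 58*l - 20) - 4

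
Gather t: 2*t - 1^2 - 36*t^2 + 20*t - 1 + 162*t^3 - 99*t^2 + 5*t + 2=162*t^3 - 135*t^2 + 27*t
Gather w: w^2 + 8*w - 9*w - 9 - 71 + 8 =w^2 - w - 72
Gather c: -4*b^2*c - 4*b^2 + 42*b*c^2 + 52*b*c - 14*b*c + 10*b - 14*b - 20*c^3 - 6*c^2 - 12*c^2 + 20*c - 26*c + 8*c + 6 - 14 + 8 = -4*b^2 - 4*b - 20*c^3 + c^2*(42*b - 18) + c*(-4*b^2 + 38*b + 2)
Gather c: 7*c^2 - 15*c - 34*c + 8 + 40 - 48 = 7*c^2 - 49*c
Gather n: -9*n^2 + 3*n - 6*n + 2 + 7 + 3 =-9*n^2 - 3*n + 12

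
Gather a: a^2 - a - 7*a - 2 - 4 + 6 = a^2 - 8*a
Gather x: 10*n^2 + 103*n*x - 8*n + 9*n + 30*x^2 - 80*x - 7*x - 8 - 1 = 10*n^2 + n + 30*x^2 + x*(103*n - 87) - 9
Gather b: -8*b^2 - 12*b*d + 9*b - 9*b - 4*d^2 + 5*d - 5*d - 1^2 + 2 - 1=-8*b^2 - 12*b*d - 4*d^2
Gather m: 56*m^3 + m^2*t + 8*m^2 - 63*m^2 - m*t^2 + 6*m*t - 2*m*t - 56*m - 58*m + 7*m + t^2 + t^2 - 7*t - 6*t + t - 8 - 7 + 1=56*m^3 + m^2*(t - 55) + m*(-t^2 + 4*t - 107) + 2*t^2 - 12*t - 14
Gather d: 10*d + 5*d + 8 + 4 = 15*d + 12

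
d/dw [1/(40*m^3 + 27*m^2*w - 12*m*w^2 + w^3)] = 3*(-9*m^2 + 8*m*w - w^2)/(40*m^3 + 27*m^2*w - 12*m*w^2 + w^3)^2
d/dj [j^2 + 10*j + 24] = 2*j + 10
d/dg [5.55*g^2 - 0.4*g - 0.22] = 11.1*g - 0.4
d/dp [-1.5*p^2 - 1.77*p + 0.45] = -3.0*p - 1.77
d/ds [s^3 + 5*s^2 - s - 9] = 3*s^2 + 10*s - 1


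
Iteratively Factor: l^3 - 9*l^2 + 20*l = (l - 4)*(l^2 - 5*l) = l*(l - 4)*(l - 5)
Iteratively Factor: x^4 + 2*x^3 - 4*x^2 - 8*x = (x + 2)*(x^3 - 4*x) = (x - 2)*(x + 2)*(x^2 + 2*x) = (x - 2)*(x + 2)^2*(x)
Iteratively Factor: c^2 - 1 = (c + 1)*(c - 1)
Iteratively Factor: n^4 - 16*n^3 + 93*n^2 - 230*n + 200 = (n - 5)*(n^3 - 11*n^2 + 38*n - 40) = (n - 5)*(n - 2)*(n^2 - 9*n + 20) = (n - 5)*(n - 4)*(n - 2)*(n - 5)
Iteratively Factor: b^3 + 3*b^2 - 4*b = (b)*(b^2 + 3*b - 4) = b*(b + 4)*(b - 1)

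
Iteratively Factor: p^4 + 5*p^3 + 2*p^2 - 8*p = (p + 4)*(p^3 + p^2 - 2*p) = (p + 2)*(p + 4)*(p^2 - p) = p*(p + 2)*(p + 4)*(p - 1)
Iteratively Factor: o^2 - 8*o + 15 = (o - 3)*(o - 5)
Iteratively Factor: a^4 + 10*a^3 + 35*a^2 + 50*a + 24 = (a + 4)*(a^3 + 6*a^2 + 11*a + 6) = (a + 2)*(a + 4)*(a^2 + 4*a + 3) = (a + 1)*(a + 2)*(a + 4)*(a + 3)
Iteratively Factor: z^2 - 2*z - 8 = (z + 2)*(z - 4)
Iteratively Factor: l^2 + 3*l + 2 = (l + 2)*(l + 1)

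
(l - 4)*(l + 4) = l^2 - 16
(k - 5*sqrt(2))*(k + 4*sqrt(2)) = k^2 - sqrt(2)*k - 40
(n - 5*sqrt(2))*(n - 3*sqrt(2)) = n^2 - 8*sqrt(2)*n + 30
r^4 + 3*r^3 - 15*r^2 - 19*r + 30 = (r - 3)*(r - 1)*(r + 2)*(r + 5)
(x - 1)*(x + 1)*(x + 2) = x^3 + 2*x^2 - x - 2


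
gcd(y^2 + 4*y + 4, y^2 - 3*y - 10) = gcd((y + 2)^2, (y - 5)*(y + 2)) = y + 2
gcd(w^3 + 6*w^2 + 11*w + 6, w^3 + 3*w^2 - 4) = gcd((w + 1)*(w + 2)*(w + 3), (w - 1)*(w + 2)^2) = w + 2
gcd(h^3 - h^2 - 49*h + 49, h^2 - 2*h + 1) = h - 1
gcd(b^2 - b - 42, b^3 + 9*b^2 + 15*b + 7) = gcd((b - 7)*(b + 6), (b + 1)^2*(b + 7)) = 1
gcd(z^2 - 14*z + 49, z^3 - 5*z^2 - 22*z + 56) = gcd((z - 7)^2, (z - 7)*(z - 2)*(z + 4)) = z - 7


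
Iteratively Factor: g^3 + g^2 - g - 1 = (g + 1)*(g^2 - 1) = (g - 1)*(g + 1)*(g + 1)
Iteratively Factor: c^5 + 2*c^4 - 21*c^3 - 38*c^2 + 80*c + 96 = (c + 3)*(c^4 - c^3 - 18*c^2 + 16*c + 32) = (c - 2)*(c + 3)*(c^3 + c^2 - 16*c - 16) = (c - 2)*(c + 3)*(c + 4)*(c^2 - 3*c - 4) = (c - 2)*(c + 1)*(c + 3)*(c + 4)*(c - 4)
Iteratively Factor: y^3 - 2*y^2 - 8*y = (y + 2)*(y^2 - 4*y) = (y - 4)*(y + 2)*(y)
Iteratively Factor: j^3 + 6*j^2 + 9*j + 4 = (j + 1)*(j^2 + 5*j + 4) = (j + 1)^2*(j + 4)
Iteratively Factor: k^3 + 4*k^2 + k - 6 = (k + 2)*(k^2 + 2*k - 3) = (k + 2)*(k + 3)*(k - 1)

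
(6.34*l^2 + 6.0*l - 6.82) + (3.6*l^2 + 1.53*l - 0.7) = 9.94*l^2 + 7.53*l - 7.52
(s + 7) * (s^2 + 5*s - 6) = s^3 + 12*s^2 + 29*s - 42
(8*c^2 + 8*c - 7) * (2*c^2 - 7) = 16*c^4 + 16*c^3 - 70*c^2 - 56*c + 49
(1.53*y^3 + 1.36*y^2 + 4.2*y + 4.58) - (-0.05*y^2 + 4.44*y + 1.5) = 1.53*y^3 + 1.41*y^2 - 0.24*y + 3.08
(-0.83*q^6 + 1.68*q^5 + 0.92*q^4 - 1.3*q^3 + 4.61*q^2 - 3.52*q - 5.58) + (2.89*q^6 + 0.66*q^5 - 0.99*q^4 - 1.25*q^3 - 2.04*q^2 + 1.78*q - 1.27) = 2.06*q^6 + 2.34*q^5 - 0.07*q^4 - 2.55*q^3 + 2.57*q^2 - 1.74*q - 6.85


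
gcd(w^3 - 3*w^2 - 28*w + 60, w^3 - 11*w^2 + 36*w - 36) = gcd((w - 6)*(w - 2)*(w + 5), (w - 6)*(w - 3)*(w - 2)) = w^2 - 8*w + 12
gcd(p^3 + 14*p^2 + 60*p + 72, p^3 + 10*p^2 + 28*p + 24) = p^2 + 8*p + 12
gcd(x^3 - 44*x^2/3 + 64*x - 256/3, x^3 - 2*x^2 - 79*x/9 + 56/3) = x - 8/3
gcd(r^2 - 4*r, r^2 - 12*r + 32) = r - 4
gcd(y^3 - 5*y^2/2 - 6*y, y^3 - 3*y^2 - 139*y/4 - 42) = y + 3/2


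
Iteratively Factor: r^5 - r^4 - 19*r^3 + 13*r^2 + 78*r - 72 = (r + 3)*(r^4 - 4*r^3 - 7*r^2 + 34*r - 24) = (r + 3)^2*(r^3 - 7*r^2 + 14*r - 8) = (r - 4)*(r + 3)^2*(r^2 - 3*r + 2) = (r - 4)*(r - 2)*(r + 3)^2*(r - 1)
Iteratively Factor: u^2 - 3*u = (u)*(u - 3)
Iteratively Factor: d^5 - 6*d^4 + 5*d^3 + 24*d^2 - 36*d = (d)*(d^4 - 6*d^3 + 5*d^2 + 24*d - 36) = d*(d - 2)*(d^3 - 4*d^2 - 3*d + 18) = d*(d - 3)*(d - 2)*(d^2 - d - 6) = d*(d - 3)*(d - 2)*(d + 2)*(d - 3)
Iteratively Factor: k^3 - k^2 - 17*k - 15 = (k - 5)*(k^2 + 4*k + 3) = (k - 5)*(k + 3)*(k + 1)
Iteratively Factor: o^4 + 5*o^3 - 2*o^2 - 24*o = (o)*(o^3 + 5*o^2 - 2*o - 24) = o*(o + 3)*(o^2 + 2*o - 8) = o*(o - 2)*(o + 3)*(o + 4)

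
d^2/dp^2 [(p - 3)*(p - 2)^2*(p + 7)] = 12*p^2 - 66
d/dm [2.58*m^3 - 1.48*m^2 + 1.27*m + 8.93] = 7.74*m^2 - 2.96*m + 1.27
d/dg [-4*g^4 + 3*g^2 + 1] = -16*g^3 + 6*g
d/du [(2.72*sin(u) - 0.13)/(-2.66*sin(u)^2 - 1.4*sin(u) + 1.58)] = (7.2352*sin(u)^2 - 0.6916*sin(u) + 4.1156)*cos(u)/(7.0756*sin(u)^4 + 7.448*sin(u)^3 - 6.4456*sin(u)^2 - 4.424*sin(u) + 2.4964)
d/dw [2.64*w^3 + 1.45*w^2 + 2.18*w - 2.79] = 7.92*w^2 + 2.9*w + 2.18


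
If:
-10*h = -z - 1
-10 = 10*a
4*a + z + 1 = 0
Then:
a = -1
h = 2/5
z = 3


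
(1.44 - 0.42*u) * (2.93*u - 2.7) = -1.2306*u^2 + 5.3532*u - 3.888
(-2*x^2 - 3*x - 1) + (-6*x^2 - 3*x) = -8*x^2 - 6*x - 1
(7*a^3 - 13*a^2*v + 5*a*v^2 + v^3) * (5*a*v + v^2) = 35*a^4*v - 58*a^3*v^2 + 12*a^2*v^3 + 10*a*v^4 + v^5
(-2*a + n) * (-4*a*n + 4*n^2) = 8*a^2*n - 12*a*n^2 + 4*n^3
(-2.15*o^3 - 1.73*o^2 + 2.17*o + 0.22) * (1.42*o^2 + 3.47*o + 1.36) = -3.053*o^5 - 9.9171*o^4 - 5.8457*o^3 + 5.4895*o^2 + 3.7146*o + 0.2992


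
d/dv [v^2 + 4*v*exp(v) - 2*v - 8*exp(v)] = 4*v*exp(v) + 2*v - 4*exp(v) - 2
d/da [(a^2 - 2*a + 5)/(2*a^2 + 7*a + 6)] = (11*a^2 - 8*a - 47)/(4*a^4 + 28*a^3 + 73*a^2 + 84*a + 36)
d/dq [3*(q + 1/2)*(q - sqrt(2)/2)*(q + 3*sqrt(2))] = 9*q^2 + 3*q + 15*sqrt(2)*q - 9 + 15*sqrt(2)/4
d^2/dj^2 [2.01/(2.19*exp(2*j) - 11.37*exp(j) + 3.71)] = ((22.8537 - 17.6076*exp(j))*(2.19*exp(2*j) - 11.37*exp(j) + 3.71) + 2.01*(4.38*exp(j) - 11.37)*(8.76*exp(j) - 22.74)*exp(j))*exp(j)/(2.19*exp(2*j) - 11.37*exp(j) + 3.71)^3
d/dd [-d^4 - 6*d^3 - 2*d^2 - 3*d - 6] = -4*d^3 - 18*d^2 - 4*d - 3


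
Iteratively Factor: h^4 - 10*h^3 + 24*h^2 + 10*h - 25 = (h + 1)*(h^3 - 11*h^2 + 35*h - 25) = (h - 1)*(h + 1)*(h^2 - 10*h + 25) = (h - 5)*(h - 1)*(h + 1)*(h - 5)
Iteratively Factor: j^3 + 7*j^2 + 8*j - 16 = (j + 4)*(j^2 + 3*j - 4) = (j - 1)*(j + 4)*(j + 4)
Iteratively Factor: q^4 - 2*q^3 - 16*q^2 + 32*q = (q - 4)*(q^3 + 2*q^2 - 8*q) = (q - 4)*(q + 4)*(q^2 - 2*q) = q*(q - 4)*(q + 4)*(q - 2)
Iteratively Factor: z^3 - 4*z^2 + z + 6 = (z - 3)*(z^2 - z - 2) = (z - 3)*(z + 1)*(z - 2)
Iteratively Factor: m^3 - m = (m + 1)*(m^2 - m) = (m - 1)*(m + 1)*(m)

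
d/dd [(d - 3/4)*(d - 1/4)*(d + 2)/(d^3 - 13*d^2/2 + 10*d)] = 3*(-80*d^4 + 252*d^3 - 31*d^2 + 52*d - 40)/(8*d^2*(4*d^4 - 52*d^3 + 249*d^2 - 520*d + 400))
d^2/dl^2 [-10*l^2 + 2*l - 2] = -20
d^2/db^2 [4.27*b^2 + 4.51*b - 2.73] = 8.54000000000000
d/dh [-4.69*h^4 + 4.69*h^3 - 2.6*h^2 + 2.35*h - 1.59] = -18.76*h^3 + 14.07*h^2 - 5.2*h + 2.35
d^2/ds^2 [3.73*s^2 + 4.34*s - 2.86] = 7.46000000000000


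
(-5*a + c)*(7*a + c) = -35*a^2 + 2*a*c + c^2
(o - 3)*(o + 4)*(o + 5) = o^3 + 6*o^2 - 7*o - 60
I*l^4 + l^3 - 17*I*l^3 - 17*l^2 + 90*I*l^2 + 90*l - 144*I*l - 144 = (l - 8)*(l - 6)*(l - 3)*(I*l + 1)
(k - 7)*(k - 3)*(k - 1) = k^3 - 11*k^2 + 31*k - 21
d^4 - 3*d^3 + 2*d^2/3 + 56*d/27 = d*(d - 7/3)*(d - 4/3)*(d + 2/3)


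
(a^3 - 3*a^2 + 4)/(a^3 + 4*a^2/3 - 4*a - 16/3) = 3*(a^2 - a - 2)/(3*a^2 + 10*a + 8)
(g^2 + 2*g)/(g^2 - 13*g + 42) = g*(g + 2)/(g^2 - 13*g + 42)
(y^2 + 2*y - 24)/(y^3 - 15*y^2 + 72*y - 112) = (y + 6)/(y^2 - 11*y + 28)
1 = 1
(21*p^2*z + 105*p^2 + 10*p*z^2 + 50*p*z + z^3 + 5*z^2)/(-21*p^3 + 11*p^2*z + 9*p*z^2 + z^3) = (z + 5)/(-p + z)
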